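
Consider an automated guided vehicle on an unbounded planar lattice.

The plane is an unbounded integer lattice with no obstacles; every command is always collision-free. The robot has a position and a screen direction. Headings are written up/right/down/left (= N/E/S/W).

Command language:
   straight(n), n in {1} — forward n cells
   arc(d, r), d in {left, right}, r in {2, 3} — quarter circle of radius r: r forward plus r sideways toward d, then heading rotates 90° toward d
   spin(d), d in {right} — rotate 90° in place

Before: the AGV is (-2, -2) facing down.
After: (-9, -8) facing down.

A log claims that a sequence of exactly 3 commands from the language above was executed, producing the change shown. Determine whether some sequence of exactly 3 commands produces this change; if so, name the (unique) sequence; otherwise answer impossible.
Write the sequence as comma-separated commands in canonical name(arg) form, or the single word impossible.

arc(right, 3), straight(1), arc(left, 3)

key: still facing S at the end — net rotation zero over 3 steps
t0: (-2, -2) facing down
1. arc(right, 3) → (-5, -5) facing left
2. straight(1) → (-6, -5) facing left
3. arc(left, 3) → (-9, -8) facing down
all 216 alternatives checked — unique.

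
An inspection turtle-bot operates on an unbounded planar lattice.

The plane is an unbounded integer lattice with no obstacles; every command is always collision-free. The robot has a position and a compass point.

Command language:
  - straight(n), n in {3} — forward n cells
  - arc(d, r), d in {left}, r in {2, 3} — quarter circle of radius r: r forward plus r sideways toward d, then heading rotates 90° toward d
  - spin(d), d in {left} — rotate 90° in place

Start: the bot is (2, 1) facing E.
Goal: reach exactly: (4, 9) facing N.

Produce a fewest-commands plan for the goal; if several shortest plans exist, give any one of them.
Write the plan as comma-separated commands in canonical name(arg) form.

arc(left, 2), straight(3), straight(3)

begin: (2, 1) facing E
step 1 (arc(left, 2)): (4, 3) facing N
step 2 (straight(3)): (4, 6) facing N
step 3 (straight(3)): (4, 9) facing N
no 2-step plan works, so 3 is optimal.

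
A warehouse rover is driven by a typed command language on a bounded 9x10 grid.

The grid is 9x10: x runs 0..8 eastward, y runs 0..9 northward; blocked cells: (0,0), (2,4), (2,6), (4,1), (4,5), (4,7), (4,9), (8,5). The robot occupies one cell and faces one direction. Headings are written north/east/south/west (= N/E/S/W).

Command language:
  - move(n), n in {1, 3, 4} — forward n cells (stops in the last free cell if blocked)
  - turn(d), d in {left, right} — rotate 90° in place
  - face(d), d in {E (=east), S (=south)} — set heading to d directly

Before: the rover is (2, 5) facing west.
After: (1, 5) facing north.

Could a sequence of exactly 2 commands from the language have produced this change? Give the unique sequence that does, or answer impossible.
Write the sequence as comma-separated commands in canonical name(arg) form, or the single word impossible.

key: position moved to (1,5) AND the heading swung to N — translation plus rotation needed
initial: (2, 5) facing west
[1] after move(1): (1, 5) facing west
[2] after turn(right): (1, 5) facing north
all 49 alternatives checked — unique.

move(1), turn(right)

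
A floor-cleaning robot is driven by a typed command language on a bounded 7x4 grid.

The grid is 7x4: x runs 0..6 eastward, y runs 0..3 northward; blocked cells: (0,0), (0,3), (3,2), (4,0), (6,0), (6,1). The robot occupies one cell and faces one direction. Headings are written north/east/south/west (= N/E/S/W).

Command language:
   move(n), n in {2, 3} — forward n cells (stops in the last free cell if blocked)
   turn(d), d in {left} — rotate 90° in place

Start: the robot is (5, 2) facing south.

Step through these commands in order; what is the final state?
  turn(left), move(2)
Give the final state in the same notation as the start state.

start: (5, 2) facing south
step 1 (turn(left)): (5, 2) facing east
step 2 (move(2)): (6, 2) facing east

(6, 2) facing east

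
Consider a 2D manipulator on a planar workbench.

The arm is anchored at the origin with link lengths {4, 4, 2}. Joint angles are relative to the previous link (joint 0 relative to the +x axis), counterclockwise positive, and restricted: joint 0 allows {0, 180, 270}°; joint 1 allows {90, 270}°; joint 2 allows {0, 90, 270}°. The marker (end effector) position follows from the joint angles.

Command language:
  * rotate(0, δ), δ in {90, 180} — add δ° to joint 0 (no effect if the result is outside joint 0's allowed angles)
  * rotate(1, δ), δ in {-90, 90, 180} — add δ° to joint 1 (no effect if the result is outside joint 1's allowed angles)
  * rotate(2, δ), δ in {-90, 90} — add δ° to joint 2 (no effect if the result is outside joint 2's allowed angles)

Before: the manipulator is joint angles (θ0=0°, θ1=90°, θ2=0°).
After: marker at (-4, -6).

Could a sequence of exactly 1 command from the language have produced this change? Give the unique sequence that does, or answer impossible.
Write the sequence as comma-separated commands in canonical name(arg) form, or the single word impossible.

initial: joint angles (θ0=0°, θ1=90°, θ2=0°)
step 1 (rotate(0, 180)): joint angles (θ0=180°, θ1=90°, θ2=0°)
no rival 1-sequence matches.

rotate(0, 180)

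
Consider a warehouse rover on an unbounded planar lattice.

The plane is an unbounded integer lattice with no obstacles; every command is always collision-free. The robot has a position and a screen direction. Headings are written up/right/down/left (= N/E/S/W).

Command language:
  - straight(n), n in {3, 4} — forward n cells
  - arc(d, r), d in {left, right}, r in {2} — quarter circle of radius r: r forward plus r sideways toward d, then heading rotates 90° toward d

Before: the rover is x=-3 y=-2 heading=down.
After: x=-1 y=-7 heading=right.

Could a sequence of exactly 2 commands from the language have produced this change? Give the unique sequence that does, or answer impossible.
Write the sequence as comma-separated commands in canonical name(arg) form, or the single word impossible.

key: order matters: swapping straight(3) and arc(left, 2) lands elsewhere
begin: x=-3 y=-2 heading=down
[1] after straight(3): x=-3 y=-5 heading=down
[2] after arc(left, 2): x=-1 y=-7 heading=right
uniquely the one of 16 2-step routes that fits.

straight(3), arc(left, 2)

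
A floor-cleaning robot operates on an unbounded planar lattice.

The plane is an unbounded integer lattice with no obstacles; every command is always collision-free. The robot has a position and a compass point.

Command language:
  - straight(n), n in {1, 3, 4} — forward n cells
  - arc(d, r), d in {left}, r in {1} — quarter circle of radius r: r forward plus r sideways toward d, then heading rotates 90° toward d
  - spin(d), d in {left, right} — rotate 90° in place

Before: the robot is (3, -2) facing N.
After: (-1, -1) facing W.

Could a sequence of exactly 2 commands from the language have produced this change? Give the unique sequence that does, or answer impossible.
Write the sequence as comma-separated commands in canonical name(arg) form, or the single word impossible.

arc(left, 1), straight(3)

key: cell and facing (now W) both changed — the 2 commands mix motion and turning
start: (3, -2) facing N
[1] after arc(left, 1): (2, -1) facing W
[2] after straight(3): (-1, -1) facing W
no rival 2-sequence matches.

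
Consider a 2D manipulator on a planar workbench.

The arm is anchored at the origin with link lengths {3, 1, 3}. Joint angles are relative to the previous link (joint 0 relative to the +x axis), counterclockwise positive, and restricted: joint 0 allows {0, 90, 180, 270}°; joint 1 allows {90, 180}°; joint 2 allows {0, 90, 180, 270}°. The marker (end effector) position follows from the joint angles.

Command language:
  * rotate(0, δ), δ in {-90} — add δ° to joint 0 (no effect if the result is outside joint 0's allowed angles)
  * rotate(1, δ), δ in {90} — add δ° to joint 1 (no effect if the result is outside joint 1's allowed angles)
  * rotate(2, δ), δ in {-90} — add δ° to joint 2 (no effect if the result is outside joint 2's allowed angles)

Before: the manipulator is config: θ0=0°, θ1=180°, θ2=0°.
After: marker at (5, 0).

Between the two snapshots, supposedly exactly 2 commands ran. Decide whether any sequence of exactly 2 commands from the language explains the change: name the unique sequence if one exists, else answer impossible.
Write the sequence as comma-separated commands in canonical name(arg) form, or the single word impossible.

rotate(2, -90), rotate(2, -90)

begin: config: θ0=0°, θ1=180°, θ2=0°
[1] after rotate(2, -90): config: θ0=0°, θ1=180°, θ2=270°
[2] after rotate(2, -90): config: θ0=0°, θ1=180°, θ2=180°
no rival 2-sequence matches.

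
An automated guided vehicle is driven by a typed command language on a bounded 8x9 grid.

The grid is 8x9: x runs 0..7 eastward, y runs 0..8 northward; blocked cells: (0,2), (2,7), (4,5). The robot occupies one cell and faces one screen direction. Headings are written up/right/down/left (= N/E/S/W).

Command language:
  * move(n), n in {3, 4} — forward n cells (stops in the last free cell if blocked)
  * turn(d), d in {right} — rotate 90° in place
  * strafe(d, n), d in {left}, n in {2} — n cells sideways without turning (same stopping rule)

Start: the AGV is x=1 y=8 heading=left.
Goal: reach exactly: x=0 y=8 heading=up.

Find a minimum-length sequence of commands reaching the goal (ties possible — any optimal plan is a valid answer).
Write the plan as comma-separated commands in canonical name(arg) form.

t0: x=1 y=8 heading=left
step 1 (move(4)): x=0 y=8 heading=left
step 2 (turn(right)): x=0 y=8 heading=up
shorter routes all fall short; 2 is best.

move(4), turn(right)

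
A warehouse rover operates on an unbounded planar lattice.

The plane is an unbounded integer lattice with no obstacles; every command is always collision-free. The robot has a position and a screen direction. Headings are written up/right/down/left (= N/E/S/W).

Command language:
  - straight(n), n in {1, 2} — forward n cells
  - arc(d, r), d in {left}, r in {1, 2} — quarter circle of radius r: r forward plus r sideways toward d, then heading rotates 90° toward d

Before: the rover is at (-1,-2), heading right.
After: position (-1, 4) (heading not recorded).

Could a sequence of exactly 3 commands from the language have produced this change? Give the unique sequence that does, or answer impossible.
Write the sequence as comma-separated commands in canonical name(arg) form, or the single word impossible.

start: at (-1,-2), heading right
step 1 (arc(left, 2)): at (1,0), heading up
step 2 (straight(2)): at (1,2), heading up
step 3 (arc(left, 2)): at (-1,4), heading left
no rival 3-sequence matches.

arc(left, 2), straight(2), arc(left, 2)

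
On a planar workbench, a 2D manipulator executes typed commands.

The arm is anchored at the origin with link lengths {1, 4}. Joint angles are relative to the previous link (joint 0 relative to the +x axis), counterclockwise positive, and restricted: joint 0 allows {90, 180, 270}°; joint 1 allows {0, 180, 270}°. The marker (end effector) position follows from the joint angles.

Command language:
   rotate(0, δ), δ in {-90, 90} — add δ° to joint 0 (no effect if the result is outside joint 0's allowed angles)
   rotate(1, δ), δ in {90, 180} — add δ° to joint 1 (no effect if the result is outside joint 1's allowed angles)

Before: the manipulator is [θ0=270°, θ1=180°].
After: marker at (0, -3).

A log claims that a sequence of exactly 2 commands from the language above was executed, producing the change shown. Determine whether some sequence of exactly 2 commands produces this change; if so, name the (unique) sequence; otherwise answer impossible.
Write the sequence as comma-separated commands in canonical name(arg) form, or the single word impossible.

start: [θ0=270°, θ1=180°]
step 1 (rotate(0, -90)): [θ0=180°, θ1=180°]
step 2 (rotate(0, -90)): [θ0=90°, θ1=180°]
uniquely the one of 16 2-step routes that fits.

rotate(0, -90), rotate(0, -90)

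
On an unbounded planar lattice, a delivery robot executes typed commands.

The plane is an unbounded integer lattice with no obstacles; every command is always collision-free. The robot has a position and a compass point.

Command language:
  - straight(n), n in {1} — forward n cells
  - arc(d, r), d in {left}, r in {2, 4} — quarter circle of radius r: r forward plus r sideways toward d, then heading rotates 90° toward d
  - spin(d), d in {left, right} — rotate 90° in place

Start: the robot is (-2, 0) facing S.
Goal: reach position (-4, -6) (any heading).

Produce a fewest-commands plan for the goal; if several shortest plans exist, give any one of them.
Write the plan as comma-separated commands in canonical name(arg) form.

spin(right), arc(left, 4), arc(left, 2)

t0: (-2, 0) facing S
step 1 (spin(right)): (-2, 0) facing W
step 2 (arc(left, 4)): (-6, -4) facing S
step 3 (arc(left, 2)): (-4, -6) facing E
shorter routes all fall short; 3 is best.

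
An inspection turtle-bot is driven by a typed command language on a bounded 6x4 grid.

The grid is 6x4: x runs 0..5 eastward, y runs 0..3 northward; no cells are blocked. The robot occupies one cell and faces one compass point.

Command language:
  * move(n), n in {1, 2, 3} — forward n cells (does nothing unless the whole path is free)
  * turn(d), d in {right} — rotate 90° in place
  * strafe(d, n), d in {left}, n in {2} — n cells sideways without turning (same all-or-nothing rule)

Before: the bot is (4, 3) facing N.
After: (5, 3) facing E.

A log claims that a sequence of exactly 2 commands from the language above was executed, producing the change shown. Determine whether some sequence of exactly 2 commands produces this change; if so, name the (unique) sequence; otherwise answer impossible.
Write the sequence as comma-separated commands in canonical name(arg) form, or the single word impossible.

turn(right), move(1)

key: cell and facing (now E) both changed — the 2 commands mix motion and turning
start: (4, 3) facing N
1. turn(right) → (4, 3) facing E
2. move(1) → (5, 3) facing E
no rival 2-sequence matches.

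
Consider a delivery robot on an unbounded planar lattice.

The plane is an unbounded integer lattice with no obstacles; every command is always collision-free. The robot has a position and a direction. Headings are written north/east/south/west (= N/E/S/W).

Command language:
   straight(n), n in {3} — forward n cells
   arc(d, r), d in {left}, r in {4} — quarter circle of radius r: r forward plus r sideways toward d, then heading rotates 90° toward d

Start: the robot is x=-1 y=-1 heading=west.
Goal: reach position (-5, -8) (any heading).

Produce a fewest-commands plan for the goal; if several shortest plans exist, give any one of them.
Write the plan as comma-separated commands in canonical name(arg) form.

start: x=-1 y=-1 heading=west
1. arc(left, 4) → x=-5 y=-5 heading=south
2. straight(3) → x=-5 y=-8 heading=south
shorter routes all fall short; 2 is best.

arc(left, 4), straight(3)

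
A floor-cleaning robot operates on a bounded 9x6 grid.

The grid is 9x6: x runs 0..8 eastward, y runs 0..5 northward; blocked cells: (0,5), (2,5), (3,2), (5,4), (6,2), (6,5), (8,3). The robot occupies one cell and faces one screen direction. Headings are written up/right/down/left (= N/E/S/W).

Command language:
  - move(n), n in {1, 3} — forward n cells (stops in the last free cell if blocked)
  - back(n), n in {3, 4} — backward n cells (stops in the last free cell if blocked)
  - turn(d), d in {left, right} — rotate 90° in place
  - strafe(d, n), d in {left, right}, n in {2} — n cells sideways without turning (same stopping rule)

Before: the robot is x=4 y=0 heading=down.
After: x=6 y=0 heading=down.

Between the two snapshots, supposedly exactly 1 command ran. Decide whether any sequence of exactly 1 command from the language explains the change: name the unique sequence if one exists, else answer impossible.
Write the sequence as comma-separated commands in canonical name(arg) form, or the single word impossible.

strafe(left, 2)

key: still facing S — the one step turns nothing
t0: x=4 y=0 heading=down
t=1 strafe(left, 2) ⇒ x=6 y=0 heading=down
no other 1-command option fits: unique.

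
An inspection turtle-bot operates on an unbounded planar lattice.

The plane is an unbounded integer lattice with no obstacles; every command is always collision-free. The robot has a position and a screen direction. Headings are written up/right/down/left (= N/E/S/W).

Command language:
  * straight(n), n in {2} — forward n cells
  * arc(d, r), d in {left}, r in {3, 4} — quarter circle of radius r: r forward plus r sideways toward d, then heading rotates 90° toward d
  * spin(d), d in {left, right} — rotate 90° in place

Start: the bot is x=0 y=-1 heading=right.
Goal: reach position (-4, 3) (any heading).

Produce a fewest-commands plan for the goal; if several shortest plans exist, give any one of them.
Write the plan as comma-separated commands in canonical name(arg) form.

begin: x=0 y=-1 heading=right
[1] after spin(left): x=0 y=-1 heading=up
[2] after arc(left, 4): x=-4 y=3 heading=left
nothing shorter than 2 reaches the goal.

spin(left), arc(left, 4)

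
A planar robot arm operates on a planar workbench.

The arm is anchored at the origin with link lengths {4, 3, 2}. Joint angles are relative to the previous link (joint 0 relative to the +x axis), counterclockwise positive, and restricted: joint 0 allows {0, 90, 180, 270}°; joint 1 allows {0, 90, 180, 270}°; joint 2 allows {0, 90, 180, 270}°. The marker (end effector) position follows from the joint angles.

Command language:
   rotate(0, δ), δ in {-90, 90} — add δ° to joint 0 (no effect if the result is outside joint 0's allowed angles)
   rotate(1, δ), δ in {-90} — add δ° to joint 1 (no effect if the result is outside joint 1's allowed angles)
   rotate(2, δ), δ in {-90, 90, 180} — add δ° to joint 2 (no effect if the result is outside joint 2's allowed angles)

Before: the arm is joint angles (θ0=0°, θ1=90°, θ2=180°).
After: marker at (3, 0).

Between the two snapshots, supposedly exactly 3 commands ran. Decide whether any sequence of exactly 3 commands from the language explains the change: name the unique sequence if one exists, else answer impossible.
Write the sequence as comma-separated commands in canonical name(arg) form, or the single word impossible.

rotate(1, -90), rotate(1, -90), rotate(1, -90)

t0: joint angles (θ0=0°, θ1=90°, θ2=180°)
step 1 (rotate(1, -90)): joint angles (θ0=0°, θ1=0°, θ2=180°)
step 2 (rotate(1, -90)): joint angles (θ0=0°, θ1=270°, θ2=180°)
step 3 (rotate(1, -90)): joint angles (θ0=0°, θ1=180°, θ2=180°)
uniquely the one of 216 3-step routes that fits.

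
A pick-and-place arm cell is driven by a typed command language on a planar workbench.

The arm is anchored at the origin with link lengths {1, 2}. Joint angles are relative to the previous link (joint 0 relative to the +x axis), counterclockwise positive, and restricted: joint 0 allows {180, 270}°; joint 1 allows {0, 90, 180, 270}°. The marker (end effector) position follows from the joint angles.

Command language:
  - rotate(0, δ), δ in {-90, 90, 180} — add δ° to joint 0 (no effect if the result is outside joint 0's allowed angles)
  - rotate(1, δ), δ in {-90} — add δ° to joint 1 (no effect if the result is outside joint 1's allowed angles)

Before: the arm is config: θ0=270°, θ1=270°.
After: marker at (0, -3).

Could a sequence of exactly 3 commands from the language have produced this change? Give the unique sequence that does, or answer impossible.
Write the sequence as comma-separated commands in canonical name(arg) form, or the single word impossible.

rotate(1, -90), rotate(1, -90), rotate(1, -90)

initial: config: θ0=270°, θ1=270°
t=1 rotate(1, -90) ⇒ config: θ0=270°, θ1=180°
t=2 rotate(1, -90) ⇒ config: θ0=270°, θ1=90°
t=3 rotate(1, -90) ⇒ config: θ0=270°, θ1=0°
no other 3-command option fits: unique.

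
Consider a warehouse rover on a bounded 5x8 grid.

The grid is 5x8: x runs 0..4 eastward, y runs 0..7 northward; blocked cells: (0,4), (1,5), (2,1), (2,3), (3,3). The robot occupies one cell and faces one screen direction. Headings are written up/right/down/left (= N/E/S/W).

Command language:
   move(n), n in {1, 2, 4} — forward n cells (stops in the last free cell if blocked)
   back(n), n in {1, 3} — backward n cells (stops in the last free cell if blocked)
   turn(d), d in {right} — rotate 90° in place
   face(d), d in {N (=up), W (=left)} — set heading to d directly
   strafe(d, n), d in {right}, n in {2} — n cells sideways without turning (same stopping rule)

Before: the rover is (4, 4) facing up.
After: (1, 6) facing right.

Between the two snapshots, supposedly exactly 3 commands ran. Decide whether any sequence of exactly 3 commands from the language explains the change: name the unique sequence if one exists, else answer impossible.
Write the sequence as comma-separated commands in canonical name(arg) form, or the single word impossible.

move(2), turn(right), back(3)

key: order matters: swapping move(2) and back(3) lands elsewhere
begin: (4, 4) facing up
[1] after move(2): (4, 6) facing up
[2] after turn(right): (4, 6) facing right
[3] after back(3): (1, 6) facing right
uniquely the one of 729 3-step routes that fits.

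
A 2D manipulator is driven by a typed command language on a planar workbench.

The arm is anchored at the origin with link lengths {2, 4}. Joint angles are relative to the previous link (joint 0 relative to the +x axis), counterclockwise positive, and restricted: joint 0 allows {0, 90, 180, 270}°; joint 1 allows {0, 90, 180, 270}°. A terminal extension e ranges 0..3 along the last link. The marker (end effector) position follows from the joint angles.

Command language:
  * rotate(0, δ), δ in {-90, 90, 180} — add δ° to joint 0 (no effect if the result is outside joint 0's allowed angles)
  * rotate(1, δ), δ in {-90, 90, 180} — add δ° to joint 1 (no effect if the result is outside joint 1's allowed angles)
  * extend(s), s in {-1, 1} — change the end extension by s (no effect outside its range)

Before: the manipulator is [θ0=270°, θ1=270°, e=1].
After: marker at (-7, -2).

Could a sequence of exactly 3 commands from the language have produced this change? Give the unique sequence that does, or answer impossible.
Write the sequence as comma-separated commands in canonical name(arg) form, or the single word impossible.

initial: [θ0=270°, θ1=270°, e=1]
step 1 (extend(1)): [θ0=270°, θ1=270°, e=2]
step 2 (extend(1)): [θ0=270°, θ1=270°, e=3]
step 3 (extend(1)): [θ0=270°, θ1=270°, e=3]
all 512 alternatives checked — unique.

extend(1), extend(1), extend(1)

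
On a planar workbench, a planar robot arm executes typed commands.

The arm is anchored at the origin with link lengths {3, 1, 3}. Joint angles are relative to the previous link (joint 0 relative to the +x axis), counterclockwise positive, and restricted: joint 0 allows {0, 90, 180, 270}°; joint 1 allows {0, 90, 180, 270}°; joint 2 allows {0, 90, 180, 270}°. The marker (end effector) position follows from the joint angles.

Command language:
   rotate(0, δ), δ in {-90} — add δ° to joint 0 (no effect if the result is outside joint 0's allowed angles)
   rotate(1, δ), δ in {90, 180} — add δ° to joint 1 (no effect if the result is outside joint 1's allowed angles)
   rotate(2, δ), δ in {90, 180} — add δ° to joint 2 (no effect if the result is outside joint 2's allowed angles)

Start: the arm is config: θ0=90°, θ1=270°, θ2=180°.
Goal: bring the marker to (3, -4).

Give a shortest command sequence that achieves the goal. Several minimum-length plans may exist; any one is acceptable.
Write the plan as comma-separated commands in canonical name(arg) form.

begin: config: θ0=90°, θ1=270°, θ2=180°
t=1 rotate(0, -90) ⇒ config: θ0=0°, θ1=270°, θ2=180°
t=2 rotate(2, 180) ⇒ config: θ0=0°, θ1=270°, θ2=0°
no 1-step plan works, so 2 is optimal.

rotate(0, -90), rotate(2, 180)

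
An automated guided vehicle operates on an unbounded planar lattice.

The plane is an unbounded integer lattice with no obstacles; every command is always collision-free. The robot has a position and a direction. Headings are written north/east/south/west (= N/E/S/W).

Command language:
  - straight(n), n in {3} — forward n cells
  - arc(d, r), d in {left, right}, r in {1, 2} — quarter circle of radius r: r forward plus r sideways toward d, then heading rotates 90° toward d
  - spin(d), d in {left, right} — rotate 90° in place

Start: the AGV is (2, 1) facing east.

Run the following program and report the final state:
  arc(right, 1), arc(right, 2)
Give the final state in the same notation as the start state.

from: (2, 1) facing east
[1] after arc(right, 1): (3, 0) facing south
[2] after arc(right, 2): (1, -2) facing west

(1, -2) facing west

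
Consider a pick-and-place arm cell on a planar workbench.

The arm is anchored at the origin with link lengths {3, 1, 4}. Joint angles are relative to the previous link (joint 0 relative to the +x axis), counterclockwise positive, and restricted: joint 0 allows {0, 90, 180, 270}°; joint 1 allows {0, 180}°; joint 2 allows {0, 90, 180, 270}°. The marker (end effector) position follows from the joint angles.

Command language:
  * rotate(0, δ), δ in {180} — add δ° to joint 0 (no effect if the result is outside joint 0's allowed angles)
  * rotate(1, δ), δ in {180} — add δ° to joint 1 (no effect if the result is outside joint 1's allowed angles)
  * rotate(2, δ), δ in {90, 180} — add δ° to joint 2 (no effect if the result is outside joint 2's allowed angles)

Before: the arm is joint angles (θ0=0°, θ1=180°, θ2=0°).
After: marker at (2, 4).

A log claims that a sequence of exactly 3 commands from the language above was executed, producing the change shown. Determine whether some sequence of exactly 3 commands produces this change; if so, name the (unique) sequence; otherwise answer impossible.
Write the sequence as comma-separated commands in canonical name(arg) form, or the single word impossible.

begin: joint angles (θ0=0°, θ1=180°, θ2=0°)
step 1 (rotate(2, 90)): joint angles (θ0=0°, θ1=180°, θ2=90°)
step 2 (rotate(2, 90)): joint angles (θ0=0°, θ1=180°, θ2=180°)
step 3 (rotate(2, 90)): joint angles (θ0=0°, θ1=180°, θ2=270°)
no rival 3-sequence matches.

rotate(2, 90), rotate(2, 90), rotate(2, 90)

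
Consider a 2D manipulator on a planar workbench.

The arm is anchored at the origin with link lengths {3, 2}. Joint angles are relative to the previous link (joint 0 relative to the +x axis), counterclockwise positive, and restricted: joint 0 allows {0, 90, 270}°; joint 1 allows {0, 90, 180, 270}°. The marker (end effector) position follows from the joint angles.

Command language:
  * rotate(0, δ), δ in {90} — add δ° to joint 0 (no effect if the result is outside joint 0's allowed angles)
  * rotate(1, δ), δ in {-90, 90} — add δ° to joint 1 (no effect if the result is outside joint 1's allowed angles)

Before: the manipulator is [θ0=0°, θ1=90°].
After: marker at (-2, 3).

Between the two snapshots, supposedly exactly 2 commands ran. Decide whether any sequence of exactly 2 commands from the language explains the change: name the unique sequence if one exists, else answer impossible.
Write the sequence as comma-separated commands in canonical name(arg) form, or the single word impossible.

start: [θ0=0°, θ1=90°]
t=1 rotate(0, 90) ⇒ [θ0=90°, θ1=90°]
t=2 rotate(0, 90) ⇒ [θ0=90°, θ1=90°]
no other 2-command option fits: unique.

rotate(0, 90), rotate(0, 90)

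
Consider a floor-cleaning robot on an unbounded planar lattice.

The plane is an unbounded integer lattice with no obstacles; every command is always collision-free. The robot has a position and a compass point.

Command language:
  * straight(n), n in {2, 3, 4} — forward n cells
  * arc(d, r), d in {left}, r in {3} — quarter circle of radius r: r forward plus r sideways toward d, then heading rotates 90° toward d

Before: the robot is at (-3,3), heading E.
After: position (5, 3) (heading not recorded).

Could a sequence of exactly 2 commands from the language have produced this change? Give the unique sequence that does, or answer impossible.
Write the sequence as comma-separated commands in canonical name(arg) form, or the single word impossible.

initial: at (-3,3), heading E
[1] after straight(4): at (1,3), heading E
[2] after straight(4): at (5,3), heading E
no other 2-command option fits: unique.

straight(4), straight(4)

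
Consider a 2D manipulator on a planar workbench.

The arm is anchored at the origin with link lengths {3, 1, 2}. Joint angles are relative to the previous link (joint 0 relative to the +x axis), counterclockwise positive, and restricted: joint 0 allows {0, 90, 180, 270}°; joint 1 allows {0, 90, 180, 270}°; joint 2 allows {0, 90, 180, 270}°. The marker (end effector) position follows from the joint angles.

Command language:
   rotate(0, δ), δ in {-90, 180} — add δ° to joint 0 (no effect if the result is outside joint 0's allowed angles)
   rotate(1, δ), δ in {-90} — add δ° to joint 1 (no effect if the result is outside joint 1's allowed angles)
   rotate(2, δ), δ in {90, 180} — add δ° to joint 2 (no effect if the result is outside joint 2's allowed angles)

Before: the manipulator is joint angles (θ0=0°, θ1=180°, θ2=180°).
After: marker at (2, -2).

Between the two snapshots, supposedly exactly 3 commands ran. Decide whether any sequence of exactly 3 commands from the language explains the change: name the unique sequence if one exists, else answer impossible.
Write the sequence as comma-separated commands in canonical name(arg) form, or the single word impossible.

start: joint angles (θ0=0°, θ1=180°, θ2=180°)
[1] after rotate(2, 90): joint angles (θ0=0°, θ1=180°, θ2=270°)
[2] after rotate(2, 90): joint angles (θ0=0°, θ1=180°, θ2=0°)
[3] after rotate(2, 90): joint angles (θ0=0°, θ1=180°, θ2=90°)
uniquely the one of 125 3-step routes that fits.

rotate(2, 90), rotate(2, 90), rotate(2, 90)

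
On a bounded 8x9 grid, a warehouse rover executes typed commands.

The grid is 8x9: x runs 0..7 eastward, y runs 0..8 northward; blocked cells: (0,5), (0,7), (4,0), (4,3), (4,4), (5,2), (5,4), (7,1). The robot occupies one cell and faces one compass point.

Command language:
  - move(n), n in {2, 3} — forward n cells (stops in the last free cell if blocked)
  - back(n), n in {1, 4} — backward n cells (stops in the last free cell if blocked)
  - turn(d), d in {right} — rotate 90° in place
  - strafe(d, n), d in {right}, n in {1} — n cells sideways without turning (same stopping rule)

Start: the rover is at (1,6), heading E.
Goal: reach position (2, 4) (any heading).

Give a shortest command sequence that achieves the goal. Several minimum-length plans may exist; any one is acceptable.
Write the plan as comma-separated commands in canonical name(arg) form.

turn(right), move(2), turn(right), back(1)

t0: at (1,6), heading E
step 1 (turn(right)): at (1,6), heading S
step 2 (move(2)): at (1,4), heading S
step 3 (turn(right)): at (1,4), heading W
step 4 (back(1)): at (2,4), heading W
nothing shorter than 4 reaches the goal.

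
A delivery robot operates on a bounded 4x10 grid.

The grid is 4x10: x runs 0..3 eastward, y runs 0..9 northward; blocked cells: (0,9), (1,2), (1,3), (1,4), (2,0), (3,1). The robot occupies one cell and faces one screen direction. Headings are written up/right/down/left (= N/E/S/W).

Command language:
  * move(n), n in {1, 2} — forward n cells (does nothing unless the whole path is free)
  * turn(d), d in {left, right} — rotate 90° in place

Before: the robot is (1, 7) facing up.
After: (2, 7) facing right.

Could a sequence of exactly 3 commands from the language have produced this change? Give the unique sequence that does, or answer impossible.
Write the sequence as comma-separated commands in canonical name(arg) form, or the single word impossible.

key: position moved to (2,7) AND the heading swung to E — translation plus rotation needed
from: (1, 7) facing up
[1] after turn(right): (1, 7) facing right
[2] after move(1): (2, 7) facing right
[3] after move(2): (2, 7) facing right
uniquely the one of 64 3-step routes that fits.

turn(right), move(1), move(2)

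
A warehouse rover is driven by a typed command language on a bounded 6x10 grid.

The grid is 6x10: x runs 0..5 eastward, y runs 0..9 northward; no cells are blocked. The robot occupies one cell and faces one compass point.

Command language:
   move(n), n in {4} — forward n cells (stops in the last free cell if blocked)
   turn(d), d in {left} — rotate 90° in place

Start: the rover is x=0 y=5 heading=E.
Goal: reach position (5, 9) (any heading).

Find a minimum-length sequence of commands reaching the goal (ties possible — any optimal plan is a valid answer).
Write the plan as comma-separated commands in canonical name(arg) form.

move(4), move(4), turn(left), move(4)

initial: x=0 y=5 heading=E
t=1 move(4) ⇒ x=4 y=5 heading=E
t=2 move(4) ⇒ x=5 y=5 heading=E
t=3 turn(left) ⇒ x=5 y=5 heading=N
t=4 move(4) ⇒ x=5 y=9 heading=N
no 3-step plan works, so 4 is optimal.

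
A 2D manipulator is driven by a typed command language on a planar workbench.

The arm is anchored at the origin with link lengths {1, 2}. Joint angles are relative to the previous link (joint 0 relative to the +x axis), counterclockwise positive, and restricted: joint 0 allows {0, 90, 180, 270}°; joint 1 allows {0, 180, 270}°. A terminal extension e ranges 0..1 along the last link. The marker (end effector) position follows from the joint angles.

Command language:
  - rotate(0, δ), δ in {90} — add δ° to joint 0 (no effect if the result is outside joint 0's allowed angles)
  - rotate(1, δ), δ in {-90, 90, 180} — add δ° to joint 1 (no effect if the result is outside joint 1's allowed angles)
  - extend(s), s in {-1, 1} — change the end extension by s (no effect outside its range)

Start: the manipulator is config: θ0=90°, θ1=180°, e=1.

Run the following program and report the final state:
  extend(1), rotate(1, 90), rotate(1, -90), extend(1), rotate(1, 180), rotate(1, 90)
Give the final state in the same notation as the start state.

config: θ0=90°, θ1=0°, e=1

start: config: θ0=90°, θ1=180°, e=1
step 1 (extend(1)): config: θ0=90°, θ1=180°, e=1
step 2 (rotate(1, 90)): config: θ0=90°, θ1=270°, e=1
step 3 (rotate(1, -90)): config: θ0=90°, θ1=180°, e=1
step 4 (extend(1)): config: θ0=90°, θ1=180°, e=1
step 5 (rotate(1, 180)): config: θ0=90°, θ1=0°, e=1
step 6 (rotate(1, 90)): config: θ0=90°, θ1=0°, e=1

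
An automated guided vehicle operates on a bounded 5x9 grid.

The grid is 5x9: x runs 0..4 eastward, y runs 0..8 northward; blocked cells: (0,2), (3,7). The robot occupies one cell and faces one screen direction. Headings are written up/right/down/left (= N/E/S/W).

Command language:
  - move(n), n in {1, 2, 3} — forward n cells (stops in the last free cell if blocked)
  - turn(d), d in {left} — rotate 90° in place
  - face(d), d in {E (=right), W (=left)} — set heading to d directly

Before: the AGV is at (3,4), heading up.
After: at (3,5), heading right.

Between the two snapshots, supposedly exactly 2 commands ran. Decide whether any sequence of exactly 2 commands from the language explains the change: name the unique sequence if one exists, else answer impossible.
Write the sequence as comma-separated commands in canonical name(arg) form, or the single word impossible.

key: order matters: swapping move(1) and face(E) lands elsewhere
t0: at (3,4), heading up
[1] after move(1): at (3,5), heading up
[2] after face(E): at (3,5), heading right
no rival 2-sequence matches.

move(1), face(E)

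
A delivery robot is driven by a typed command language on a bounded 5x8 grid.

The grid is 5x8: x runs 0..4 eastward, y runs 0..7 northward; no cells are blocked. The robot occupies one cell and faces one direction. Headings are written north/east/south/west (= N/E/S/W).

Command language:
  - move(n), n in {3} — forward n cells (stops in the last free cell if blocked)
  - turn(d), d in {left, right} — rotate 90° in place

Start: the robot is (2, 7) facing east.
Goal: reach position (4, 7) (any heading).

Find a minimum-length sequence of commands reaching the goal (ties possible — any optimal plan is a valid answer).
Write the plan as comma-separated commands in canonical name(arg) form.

begin: (2, 7) facing east
t=1 move(3) ⇒ (4, 7) facing east
no 0-step plan works, so 1 is optimal.

move(3)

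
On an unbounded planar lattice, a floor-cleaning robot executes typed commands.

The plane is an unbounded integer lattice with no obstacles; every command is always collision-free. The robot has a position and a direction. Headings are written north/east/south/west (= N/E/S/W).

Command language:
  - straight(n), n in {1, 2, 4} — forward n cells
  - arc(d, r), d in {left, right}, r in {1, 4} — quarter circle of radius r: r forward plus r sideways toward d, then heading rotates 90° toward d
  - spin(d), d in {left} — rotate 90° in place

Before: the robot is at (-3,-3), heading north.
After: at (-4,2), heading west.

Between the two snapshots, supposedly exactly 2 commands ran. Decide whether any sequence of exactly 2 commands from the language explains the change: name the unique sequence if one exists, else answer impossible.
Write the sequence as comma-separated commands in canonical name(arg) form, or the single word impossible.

straight(4), arc(left, 1)

key: running arc(left, 1) before straight(4) would end elsewhere — order is forced
from: at (-3,-3), heading north
1. straight(4) → at (-3,1), heading north
2. arc(left, 1) → at (-4,2), heading west
no other 2-command option fits: unique.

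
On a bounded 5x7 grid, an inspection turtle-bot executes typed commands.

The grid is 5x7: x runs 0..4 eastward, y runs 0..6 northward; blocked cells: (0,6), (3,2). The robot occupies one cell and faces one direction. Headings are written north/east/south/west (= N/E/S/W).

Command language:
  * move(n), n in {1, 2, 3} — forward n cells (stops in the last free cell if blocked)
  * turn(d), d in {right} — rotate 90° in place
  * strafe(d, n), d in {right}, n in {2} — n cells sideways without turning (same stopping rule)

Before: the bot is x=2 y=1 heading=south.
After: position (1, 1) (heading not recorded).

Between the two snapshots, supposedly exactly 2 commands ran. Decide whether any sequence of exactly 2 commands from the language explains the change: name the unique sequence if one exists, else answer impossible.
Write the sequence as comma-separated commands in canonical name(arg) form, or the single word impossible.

turn(right), move(1)

key: order matters: swapping turn(right) and move(1) lands elsewhere
from: x=2 y=1 heading=south
[1] after turn(right): x=2 y=1 heading=west
[2] after move(1): x=1 y=1 heading=west
all 25 alternatives checked — unique.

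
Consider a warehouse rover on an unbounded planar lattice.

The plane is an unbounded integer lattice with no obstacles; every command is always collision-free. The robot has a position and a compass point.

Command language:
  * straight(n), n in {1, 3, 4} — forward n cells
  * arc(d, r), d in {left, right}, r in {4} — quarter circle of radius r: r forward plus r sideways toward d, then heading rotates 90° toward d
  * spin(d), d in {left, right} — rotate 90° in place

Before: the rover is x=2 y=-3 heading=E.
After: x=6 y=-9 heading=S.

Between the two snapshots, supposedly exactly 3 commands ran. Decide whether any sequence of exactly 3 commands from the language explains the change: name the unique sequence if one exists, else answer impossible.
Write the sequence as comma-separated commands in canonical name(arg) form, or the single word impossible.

key: order matters: swapping arc(right, 4) and straight(1) lands elsewhere
initial: x=2 y=-3 heading=E
t=1 arc(right, 4) ⇒ x=6 y=-7 heading=S
t=2 straight(1) ⇒ x=6 y=-8 heading=S
t=3 straight(1) ⇒ x=6 y=-9 heading=S
no rival 3-sequence matches.

arc(right, 4), straight(1), straight(1)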